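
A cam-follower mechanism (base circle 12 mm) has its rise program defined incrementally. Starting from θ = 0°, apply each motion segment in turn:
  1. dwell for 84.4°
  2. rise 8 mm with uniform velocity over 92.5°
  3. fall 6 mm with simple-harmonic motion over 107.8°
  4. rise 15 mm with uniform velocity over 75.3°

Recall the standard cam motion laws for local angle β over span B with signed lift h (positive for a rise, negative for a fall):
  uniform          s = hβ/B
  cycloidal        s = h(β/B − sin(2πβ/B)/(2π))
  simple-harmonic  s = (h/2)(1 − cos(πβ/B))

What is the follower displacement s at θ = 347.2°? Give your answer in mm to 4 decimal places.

seg 1 [0°–84.4°] dwell: s stays 0.0000
seg 2 [84.4°–176.9°] uniform, h=8: full span → s += 8 → s = 8.0000
seg 3 [176.9°–284.7°] simple-harmonic, h=-6: full span → s += -6 → s = 2.0000
seg 4 [284.7°–360°] uniform, h=15: θ=347.2° here. β=62.5, B=75.3. 15·62.5/75.3 = 12.4502 → s = 14.4502

14.4502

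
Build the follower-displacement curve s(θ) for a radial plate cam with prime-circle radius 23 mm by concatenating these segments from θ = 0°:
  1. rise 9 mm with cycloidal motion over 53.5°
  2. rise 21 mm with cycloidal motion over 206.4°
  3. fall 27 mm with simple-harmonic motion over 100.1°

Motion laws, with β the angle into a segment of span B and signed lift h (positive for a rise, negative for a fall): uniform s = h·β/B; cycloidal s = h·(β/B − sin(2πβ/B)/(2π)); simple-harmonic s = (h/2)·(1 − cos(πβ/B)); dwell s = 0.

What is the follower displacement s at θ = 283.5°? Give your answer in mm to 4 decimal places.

seg 1 [0°–53.5°] cycloidal, h=9: full span → s += 9 → s = 9.0000
seg 2 [53.5°–259.9°] cycloidal, h=21: full span → s += 21 → s = 30.0000
seg 3 [259.9°–360°] simple-harmonic, h=-27: θ=283.5° here. β=23.6, B=100.1. -27/2·(1 − cos(π·0.2358)) = -3.5368 → s = 26.4632

26.4632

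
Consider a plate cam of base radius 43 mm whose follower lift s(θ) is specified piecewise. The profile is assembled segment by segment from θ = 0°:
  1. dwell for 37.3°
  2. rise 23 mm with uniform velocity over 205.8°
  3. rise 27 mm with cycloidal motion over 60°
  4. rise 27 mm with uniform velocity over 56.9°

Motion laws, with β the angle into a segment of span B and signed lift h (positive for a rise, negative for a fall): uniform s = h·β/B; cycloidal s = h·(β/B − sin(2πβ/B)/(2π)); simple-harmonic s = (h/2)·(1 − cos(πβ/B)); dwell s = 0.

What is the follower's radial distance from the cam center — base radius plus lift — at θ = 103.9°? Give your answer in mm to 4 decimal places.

seg 1 [0°–37.3°] dwell: s stays 0.0000
seg 2 [37.3°–243.1°] uniform, h=23: θ=103.9° here. β=66.6, B=205.8. 23·66.6/205.8 = 7.4431 → s = 7.4431
radial distance = base radius + s = 43 + 7.4431 = 50.4431

50.4431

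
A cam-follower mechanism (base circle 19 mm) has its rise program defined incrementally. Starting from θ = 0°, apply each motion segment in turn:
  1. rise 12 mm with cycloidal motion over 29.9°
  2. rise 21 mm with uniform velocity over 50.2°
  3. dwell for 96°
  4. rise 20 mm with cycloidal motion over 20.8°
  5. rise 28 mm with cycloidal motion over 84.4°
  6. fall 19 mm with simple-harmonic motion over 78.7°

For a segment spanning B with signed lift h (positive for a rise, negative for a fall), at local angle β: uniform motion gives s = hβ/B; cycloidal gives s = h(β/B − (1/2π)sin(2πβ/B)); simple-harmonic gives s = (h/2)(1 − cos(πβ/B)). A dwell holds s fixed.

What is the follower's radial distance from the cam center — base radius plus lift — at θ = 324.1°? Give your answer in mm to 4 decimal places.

seg 1 [0°–29.9°] cycloidal, h=12: full span → s += 12 → s = 12.0000
seg 2 [29.9°–80.1°] uniform, h=21: full span → s += 21 → s = 33.0000
seg 3 [80.1°–176.1°] dwell: s stays 33.0000
seg 4 [176.1°–196.9°] cycloidal, h=20: full span → s += 20 → s = 53.0000
seg 5 [196.9°–281.3°] cycloidal, h=28: full span → s += 28 → s = 81.0000
seg 6 [281.3°–360°] simple-harmonic, h=-19: θ=324.1° here. β=42.8, B=78.7. -19/2·(1 − cos(π·0.5438)) = -10.8042 → s = 70.1958
radial distance = base radius + s = 19 + 70.1958 = 89.1958

89.1958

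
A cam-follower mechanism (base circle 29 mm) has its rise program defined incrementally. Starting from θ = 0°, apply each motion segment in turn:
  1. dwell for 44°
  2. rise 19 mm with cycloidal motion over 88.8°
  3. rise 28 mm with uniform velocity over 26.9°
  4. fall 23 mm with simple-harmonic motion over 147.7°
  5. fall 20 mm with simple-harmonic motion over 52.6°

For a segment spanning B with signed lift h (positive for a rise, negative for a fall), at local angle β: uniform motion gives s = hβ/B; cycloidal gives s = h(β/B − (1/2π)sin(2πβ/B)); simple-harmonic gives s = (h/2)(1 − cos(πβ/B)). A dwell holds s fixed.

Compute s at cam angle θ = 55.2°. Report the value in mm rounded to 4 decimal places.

seg 1 [0°–44°] dwell: s stays 0.0000
seg 2 [44°–132.8°] cycloidal, h=19: θ=55.2° here. β=11.2, B=88.8. 19·(0.1261 − sin(2π·0.1261)/(2π)) = 0.2431 → s = 0.2431

0.2431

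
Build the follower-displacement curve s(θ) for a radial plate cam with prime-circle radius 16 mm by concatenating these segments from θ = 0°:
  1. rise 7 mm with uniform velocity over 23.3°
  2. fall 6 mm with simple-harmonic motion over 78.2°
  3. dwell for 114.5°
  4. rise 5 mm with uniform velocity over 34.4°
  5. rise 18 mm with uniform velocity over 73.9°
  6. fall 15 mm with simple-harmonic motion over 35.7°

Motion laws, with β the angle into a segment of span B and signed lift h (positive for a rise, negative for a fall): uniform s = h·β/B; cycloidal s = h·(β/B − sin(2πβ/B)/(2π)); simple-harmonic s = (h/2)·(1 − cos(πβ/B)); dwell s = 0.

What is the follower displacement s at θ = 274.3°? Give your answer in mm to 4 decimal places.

seg 1 [0°–23.3°] uniform, h=7: full span → s += 7 → s = 7.0000
seg 2 [23.3°–101.5°] simple-harmonic, h=-6: full span → s += -6 → s = 1.0000
seg 3 [101.5°–216°] dwell: s stays 1.0000
seg 4 [216°–250.4°] uniform, h=5: full span → s += 5 → s = 6.0000
seg 5 [250.4°–324.3°] uniform, h=18: θ=274.3° here. β=23.9, B=73.9. 18·23.9/73.9 = 5.8214 → s = 11.8214

11.8214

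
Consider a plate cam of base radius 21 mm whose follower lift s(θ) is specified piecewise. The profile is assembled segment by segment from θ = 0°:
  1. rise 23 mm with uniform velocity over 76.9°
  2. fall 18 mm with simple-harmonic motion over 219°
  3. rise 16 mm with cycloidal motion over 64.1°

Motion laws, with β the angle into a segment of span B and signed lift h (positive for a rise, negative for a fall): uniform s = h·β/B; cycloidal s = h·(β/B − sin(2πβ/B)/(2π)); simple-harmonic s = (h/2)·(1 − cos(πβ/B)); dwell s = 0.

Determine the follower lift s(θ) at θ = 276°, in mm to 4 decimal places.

seg 1 [0°–76.9°] uniform, h=23: full span → s += 23 → s = 23.0000
seg 2 [76.9°–295.9°] simple-harmonic, h=-18: θ=276° here. β=199.1, B=219. -18/2·(1 − cos(π·0.9091)) = -17.6358 → s = 5.3642

5.3642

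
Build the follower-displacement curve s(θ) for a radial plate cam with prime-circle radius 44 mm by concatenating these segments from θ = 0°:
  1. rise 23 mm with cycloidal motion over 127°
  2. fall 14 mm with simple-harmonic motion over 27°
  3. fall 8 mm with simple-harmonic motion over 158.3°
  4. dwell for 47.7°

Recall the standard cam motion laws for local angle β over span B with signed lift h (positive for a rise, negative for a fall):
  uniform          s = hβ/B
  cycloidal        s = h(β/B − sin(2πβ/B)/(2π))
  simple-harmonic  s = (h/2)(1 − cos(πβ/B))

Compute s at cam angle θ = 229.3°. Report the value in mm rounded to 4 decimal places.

seg 1 [0°–127°] cycloidal, h=23: full span → s += 23 → s = 23.0000
seg 2 [127°–154°] simple-harmonic, h=-14: full span → s += -14 → s = 9.0000
seg 3 [154°–312.3°] simple-harmonic, h=-8: θ=229.3° here. β=75.3, B=158.3. -8/2·(1 − cos(π·0.4757)) = -3.6947 → s = 5.3053

5.3053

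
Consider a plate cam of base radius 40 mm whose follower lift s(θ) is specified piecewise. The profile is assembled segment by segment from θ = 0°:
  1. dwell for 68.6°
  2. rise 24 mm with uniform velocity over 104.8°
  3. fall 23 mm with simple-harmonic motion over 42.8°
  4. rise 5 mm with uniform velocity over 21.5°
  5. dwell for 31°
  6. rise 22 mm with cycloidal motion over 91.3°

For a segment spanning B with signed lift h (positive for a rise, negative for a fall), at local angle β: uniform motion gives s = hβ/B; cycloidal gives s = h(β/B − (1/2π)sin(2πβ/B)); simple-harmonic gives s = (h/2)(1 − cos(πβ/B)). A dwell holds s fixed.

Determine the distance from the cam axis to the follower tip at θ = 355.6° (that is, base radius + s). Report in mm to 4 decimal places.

seg 1 [0°–68.6°] dwell: s stays 0.0000
seg 2 [68.6°–173.4°] uniform, h=24: full span → s += 24 → s = 24.0000
seg 3 [173.4°–216.2°] simple-harmonic, h=-23: full span → s += -23 → s = 1.0000
seg 4 [216.2°–237.7°] uniform, h=5: full span → s += 5 → s = 6.0000
seg 5 [237.7°–268.7°] dwell: s stays 6.0000
seg 6 [268.7°–360°] cycloidal, h=22: θ=355.6° here. β=86.9, B=91.3. 22·(0.9518 − sin(2π·0.9518)/(2π)) = 21.9839 → s = 27.9839
radial distance = base radius + s = 40 + 27.9839 = 67.9839

67.9839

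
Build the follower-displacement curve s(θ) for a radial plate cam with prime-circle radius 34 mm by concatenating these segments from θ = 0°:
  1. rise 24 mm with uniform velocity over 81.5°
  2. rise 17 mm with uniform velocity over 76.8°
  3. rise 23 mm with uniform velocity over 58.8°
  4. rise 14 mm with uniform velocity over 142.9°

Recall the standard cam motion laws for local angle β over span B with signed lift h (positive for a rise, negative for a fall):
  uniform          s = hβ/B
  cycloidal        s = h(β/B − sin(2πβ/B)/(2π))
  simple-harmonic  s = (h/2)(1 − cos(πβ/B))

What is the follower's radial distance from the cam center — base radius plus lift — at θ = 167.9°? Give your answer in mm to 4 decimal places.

seg 1 [0°–81.5°] uniform, h=24: full span → s += 24 → s = 24.0000
seg 2 [81.5°–158.3°] uniform, h=17: full span → s += 17 → s = 41.0000
seg 3 [158.3°–217.1°] uniform, h=23: θ=167.9° here. β=9.6, B=58.8. 23·9.6/58.8 = 3.7551 → s = 44.7551
radial distance = base radius + s = 34 + 44.7551 = 78.7551

78.7551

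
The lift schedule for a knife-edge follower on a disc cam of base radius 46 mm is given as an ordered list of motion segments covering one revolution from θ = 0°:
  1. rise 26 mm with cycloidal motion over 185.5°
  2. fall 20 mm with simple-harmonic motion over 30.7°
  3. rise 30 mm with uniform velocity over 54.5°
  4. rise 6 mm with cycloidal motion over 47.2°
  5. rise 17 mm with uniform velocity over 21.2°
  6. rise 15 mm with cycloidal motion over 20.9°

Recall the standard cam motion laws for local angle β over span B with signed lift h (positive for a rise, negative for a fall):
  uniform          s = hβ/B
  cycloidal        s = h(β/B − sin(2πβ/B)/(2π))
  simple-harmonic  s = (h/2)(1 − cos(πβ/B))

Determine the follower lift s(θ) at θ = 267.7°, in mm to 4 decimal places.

seg 1 [0°–185.5°] cycloidal, h=26: full span → s += 26 → s = 26.0000
seg 2 [185.5°–216.2°] simple-harmonic, h=-20: full span → s += -20 → s = 6.0000
seg 3 [216.2°–270.7°] uniform, h=30: θ=267.7° here. β=51.5, B=54.5. 30·51.5/54.5 = 28.3486 → s = 34.3486

34.3486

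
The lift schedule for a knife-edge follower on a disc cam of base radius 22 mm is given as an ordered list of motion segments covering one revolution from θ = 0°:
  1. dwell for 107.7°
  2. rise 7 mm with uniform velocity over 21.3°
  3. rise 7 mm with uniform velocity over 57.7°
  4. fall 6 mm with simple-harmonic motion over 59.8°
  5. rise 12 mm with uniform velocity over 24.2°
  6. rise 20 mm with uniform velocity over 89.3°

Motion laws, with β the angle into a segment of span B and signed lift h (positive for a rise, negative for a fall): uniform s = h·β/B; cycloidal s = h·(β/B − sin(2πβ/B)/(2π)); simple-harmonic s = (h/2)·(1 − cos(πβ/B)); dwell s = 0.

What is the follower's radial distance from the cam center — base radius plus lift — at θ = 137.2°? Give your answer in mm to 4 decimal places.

seg 1 [0°–107.7°] dwell: s stays 0.0000
seg 2 [107.7°–129°] uniform, h=7: full span → s += 7 → s = 7.0000
seg 3 [129°–186.7°] uniform, h=7: θ=137.2° here. β=8.2, B=57.7. 7·8.2/57.7 = 0.9948 → s = 7.9948
radial distance = base radius + s = 22 + 7.9948 = 29.9948

29.9948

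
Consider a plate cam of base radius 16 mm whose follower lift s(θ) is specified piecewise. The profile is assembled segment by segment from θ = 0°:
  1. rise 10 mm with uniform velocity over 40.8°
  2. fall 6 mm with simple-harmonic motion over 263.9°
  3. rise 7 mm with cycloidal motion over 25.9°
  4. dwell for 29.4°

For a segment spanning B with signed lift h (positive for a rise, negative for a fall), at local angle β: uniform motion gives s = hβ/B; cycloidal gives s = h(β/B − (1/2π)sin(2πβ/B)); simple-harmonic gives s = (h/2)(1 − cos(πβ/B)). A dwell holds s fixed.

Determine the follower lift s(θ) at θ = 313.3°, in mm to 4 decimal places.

seg 1 [0°–40.8°] uniform, h=10: full span → s += 10 → s = 10.0000
seg 2 [40.8°–304.7°] simple-harmonic, h=-6: full span → s += -6 → s = 4.0000
seg 3 [304.7°–330.6°] cycloidal, h=7: θ=313.3° here. β=8.6, B=25.9. 7·(0.3320 − sin(2π·0.3320)/(2π)) = 1.3550 → s = 5.3550

5.3550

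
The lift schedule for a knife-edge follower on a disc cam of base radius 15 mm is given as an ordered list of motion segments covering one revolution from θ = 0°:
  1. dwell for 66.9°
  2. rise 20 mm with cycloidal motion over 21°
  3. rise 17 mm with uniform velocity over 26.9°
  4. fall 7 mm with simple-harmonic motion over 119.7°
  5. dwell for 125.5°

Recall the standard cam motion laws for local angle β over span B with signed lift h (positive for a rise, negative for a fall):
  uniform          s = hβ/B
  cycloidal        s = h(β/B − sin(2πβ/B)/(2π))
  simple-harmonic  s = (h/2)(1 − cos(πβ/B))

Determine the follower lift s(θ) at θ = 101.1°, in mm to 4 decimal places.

seg 1 [0°–66.9°] dwell: s stays 0.0000
seg 2 [66.9°–87.9°] cycloidal, h=20: full span → s += 20 → s = 20.0000
seg 3 [87.9°–114.8°] uniform, h=17: θ=101.1° here. β=13.2, B=26.9. 17·13.2/26.9 = 8.3420 → s = 28.3420

28.3420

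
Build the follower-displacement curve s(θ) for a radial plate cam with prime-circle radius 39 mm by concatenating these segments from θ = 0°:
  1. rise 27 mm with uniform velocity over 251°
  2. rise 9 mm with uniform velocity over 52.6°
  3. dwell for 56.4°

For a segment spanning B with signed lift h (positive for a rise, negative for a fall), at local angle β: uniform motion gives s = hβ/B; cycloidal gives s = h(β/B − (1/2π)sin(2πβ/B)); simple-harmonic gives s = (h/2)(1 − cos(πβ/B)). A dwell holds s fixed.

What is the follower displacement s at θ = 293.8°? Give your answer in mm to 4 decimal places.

seg 1 [0°–251°] uniform, h=27: full span → s += 27 → s = 27.0000
seg 2 [251°–303.6°] uniform, h=9: θ=293.8° here. β=42.8, B=52.6. 9·42.8/52.6 = 7.3232 → s = 34.3232

34.3232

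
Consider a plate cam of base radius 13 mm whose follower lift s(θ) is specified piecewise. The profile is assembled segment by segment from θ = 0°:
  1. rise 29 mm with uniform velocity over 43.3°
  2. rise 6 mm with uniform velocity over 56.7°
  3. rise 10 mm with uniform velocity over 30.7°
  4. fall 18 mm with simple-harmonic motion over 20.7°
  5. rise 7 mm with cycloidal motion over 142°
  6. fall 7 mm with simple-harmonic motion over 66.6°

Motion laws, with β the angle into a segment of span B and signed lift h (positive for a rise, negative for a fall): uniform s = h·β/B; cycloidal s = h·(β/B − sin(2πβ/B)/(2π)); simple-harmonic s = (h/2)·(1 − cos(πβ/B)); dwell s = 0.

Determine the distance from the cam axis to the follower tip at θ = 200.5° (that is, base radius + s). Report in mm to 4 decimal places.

seg 1 [0°–43.3°] uniform, h=29: full span → s += 29 → s = 29.0000
seg 2 [43.3°–100°] uniform, h=6: full span → s += 6 → s = 35.0000
seg 3 [100°–130.7°] uniform, h=10: full span → s += 10 → s = 45.0000
seg 4 [130.7°–151.4°] simple-harmonic, h=-18: full span → s += -18 → s = 27.0000
seg 5 [151.4°–293.4°] cycloidal, h=7: θ=200.5° here. β=49.1, B=142. 7·(0.3458 − sin(2π·0.3458)/(2π)) = 1.5020 → s = 28.5020
radial distance = base radius + s = 13 + 28.5020 = 41.5020

41.5020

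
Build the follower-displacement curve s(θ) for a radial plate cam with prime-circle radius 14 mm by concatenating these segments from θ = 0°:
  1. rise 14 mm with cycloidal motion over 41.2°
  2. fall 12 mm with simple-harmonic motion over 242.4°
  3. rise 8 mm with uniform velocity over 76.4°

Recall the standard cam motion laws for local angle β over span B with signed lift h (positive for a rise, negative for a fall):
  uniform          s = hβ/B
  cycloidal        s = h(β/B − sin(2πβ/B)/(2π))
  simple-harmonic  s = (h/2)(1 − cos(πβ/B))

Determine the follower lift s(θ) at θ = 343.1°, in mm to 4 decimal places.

seg 1 [0°–41.2°] cycloidal, h=14: full span → s += 14 → s = 14.0000
seg 2 [41.2°–283.6°] simple-harmonic, h=-12: full span → s += -12 → s = 2.0000
seg 3 [283.6°–360°] uniform, h=8: θ=343.1° here. β=59.5, B=76.4. 8·59.5/76.4 = 6.2304 → s = 8.2304

8.2304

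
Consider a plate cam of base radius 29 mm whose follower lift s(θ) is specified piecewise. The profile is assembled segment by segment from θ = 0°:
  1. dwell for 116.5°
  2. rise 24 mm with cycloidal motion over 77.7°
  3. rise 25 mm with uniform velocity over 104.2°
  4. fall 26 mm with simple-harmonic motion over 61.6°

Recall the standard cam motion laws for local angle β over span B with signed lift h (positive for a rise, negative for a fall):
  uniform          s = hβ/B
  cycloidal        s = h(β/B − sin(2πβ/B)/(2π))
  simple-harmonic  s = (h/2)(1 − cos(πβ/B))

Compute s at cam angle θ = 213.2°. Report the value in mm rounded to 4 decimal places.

seg 1 [0°–116.5°] dwell: s stays 0.0000
seg 2 [116.5°–194.2°] cycloidal, h=24: full span → s += 24 → s = 24.0000
seg 3 [194.2°–298.4°] uniform, h=25: θ=213.2° here. β=19, B=104.2. 25·19/104.2 = 4.5585 → s = 28.5585

28.5585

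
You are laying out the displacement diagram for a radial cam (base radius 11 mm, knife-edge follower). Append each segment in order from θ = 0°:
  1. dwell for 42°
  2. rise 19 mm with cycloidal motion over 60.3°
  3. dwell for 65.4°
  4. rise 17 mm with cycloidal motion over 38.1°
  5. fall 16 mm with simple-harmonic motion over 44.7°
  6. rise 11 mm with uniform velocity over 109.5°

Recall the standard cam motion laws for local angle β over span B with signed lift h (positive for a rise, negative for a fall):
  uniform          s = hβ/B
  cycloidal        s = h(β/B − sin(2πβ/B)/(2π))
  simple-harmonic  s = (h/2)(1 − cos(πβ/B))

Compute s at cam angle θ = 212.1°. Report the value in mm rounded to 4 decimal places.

seg 1 [0°–42°] dwell: s stays 0.0000
seg 2 [42°–102.3°] cycloidal, h=19: full span → s += 19 → s = 19.0000
seg 3 [102.3°–167.7°] dwell: s stays 19.0000
seg 4 [167.7°–205.8°] cycloidal, h=17: full span → s += 17 → s = 36.0000
seg 5 [205.8°–250.5°] simple-harmonic, h=-16: θ=212.1° here. β=6.3, B=44.7. -16/2·(1 − cos(π·0.1409)) = -0.7715 → s = 35.2285

35.2285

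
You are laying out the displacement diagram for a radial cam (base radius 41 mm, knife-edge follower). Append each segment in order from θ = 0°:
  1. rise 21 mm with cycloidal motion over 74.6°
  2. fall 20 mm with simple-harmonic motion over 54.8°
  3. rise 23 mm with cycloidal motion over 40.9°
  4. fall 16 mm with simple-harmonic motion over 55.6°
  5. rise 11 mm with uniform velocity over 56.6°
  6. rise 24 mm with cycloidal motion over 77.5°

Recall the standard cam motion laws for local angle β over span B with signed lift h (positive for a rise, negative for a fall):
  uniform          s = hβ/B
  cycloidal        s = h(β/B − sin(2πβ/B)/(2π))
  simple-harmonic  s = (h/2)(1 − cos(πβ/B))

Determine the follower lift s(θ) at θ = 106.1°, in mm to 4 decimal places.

seg 1 [0°–74.6°] cycloidal, h=21: full span → s += 21 → s = 21.0000
seg 2 [74.6°–129.4°] simple-harmonic, h=-20: θ=106.1° here. β=31.5, B=54.8. -20/2·(1 − cos(π·0.5748)) = -12.3289 → s = 8.6711

8.6711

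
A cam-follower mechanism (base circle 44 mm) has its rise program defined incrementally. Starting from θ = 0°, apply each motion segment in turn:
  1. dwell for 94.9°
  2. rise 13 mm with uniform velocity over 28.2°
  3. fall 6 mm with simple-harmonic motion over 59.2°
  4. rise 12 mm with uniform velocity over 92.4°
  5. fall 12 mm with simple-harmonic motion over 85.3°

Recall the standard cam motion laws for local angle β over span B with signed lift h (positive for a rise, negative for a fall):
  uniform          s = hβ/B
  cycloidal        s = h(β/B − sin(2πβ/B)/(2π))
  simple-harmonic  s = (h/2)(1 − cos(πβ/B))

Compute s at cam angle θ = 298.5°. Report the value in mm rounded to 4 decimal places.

seg 1 [0°–94.9°] dwell: s stays 0.0000
seg 2 [94.9°–123.1°] uniform, h=13: full span → s += 13 → s = 13.0000
seg 3 [123.1°–182.3°] simple-harmonic, h=-6: full span → s += -6 → s = 7.0000
seg 4 [182.3°–274.7°] uniform, h=12: full span → s += 12 → s = 19.0000
seg 5 [274.7°–360°] simple-harmonic, h=-12: θ=298.5° here. β=23.8, B=85.3. -12/2·(1 − cos(π·0.2790)) = -2.1612 → s = 16.8388

16.8388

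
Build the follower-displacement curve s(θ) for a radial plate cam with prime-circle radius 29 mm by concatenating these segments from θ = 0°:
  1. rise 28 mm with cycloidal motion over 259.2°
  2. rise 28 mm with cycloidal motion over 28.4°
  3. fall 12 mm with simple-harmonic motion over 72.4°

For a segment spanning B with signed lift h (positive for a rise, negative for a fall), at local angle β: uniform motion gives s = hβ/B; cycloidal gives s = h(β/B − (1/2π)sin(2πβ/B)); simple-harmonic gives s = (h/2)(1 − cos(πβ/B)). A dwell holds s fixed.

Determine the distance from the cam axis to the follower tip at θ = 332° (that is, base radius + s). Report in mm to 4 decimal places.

seg 1 [0°–259.2°] cycloidal, h=28: full span → s += 28 → s = 28.0000
seg 2 [259.2°–287.6°] cycloidal, h=28: full span → s += 28 → s = 56.0000
seg 3 [287.6°–360°] simple-harmonic, h=-12: θ=332° here. β=44.4, B=72.4. -12/2·(1 − cos(π·0.6133)) = -8.0901 → s = 47.9099
radial distance = base radius + s = 29 + 47.9099 = 76.9099

76.9099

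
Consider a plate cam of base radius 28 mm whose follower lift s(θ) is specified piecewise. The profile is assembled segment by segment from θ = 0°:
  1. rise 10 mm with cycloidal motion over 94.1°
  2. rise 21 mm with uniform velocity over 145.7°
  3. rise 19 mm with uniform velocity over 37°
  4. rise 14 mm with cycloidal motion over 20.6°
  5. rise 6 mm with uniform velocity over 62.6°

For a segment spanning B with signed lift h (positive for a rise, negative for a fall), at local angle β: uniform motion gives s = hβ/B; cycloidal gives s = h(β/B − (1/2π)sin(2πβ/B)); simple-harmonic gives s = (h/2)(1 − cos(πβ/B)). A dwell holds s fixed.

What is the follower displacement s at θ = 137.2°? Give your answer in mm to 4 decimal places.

seg 1 [0°–94.1°] cycloidal, h=10: full span → s += 10 → s = 10.0000
seg 2 [94.1°–239.8°] uniform, h=21: θ=137.2° here. β=43.1, B=145.7. 21·43.1/145.7 = 6.2121 → s = 16.2121

16.2121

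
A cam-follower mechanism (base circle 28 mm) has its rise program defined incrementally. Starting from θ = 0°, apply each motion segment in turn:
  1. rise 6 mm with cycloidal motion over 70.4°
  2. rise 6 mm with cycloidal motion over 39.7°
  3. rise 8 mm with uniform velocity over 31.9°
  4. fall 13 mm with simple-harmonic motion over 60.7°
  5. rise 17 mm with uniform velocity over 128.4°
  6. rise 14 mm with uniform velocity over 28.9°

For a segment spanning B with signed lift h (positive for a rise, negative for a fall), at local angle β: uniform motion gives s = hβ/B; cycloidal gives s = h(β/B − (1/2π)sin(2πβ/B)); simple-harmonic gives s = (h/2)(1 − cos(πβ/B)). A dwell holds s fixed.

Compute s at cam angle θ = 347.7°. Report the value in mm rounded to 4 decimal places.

seg 1 [0°–70.4°] cycloidal, h=6: full span → s += 6 → s = 6.0000
seg 2 [70.4°–110.1°] cycloidal, h=6: full span → s += 6 → s = 12.0000
seg 3 [110.1°–142°] uniform, h=8: full span → s += 8 → s = 20.0000
seg 4 [142°–202.7°] simple-harmonic, h=-13: full span → s += -13 → s = 7.0000
seg 5 [202.7°–331.1°] uniform, h=17: full span → s += 17 → s = 24.0000
seg 6 [331.1°–360°] uniform, h=14: θ=347.7° here. β=16.6, B=28.9. 14·16.6/28.9 = 8.0415 → s = 32.0415

32.0415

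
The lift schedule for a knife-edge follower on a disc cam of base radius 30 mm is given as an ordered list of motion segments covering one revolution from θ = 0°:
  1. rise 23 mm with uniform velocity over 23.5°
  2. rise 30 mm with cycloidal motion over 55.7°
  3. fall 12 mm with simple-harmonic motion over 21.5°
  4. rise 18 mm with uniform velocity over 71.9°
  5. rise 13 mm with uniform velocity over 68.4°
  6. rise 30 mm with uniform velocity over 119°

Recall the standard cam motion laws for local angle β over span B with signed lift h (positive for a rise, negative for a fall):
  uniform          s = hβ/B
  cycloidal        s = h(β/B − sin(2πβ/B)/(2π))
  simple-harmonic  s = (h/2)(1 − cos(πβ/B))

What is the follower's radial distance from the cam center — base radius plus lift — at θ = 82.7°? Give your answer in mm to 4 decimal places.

seg 1 [0°–23.5°] uniform, h=23: full span → s += 23 → s = 23.0000
seg 2 [23.5°–79.2°] cycloidal, h=30: full span → s += 30 → s = 53.0000
seg 3 [79.2°–100.7°] simple-harmonic, h=-12: θ=82.7° here. β=3.5, B=21.5. -12/2·(1 − cos(π·0.1628)) = -0.7677 → s = 52.2323
radial distance = base radius + s = 30 + 52.2323 = 82.2323

82.2323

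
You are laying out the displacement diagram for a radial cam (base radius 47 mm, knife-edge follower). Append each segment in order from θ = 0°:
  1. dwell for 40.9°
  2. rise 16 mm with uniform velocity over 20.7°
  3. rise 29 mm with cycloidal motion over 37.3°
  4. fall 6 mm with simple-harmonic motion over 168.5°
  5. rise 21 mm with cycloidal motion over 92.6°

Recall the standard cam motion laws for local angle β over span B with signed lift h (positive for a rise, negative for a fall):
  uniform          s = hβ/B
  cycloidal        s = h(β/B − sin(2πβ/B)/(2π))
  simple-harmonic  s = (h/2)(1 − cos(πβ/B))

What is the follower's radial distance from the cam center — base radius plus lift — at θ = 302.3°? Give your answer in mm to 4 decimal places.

seg 1 [0°–40.9°] dwell: s stays 0.0000
seg 2 [40.9°–61.6°] uniform, h=16: full span → s += 16 → s = 16.0000
seg 3 [61.6°–98.9°] cycloidal, h=29: full span → s += 29 → s = 45.0000
seg 4 [98.9°–267.4°] simple-harmonic, h=-6: full span → s += -6 → s = 39.0000
seg 5 [267.4°–360°] cycloidal, h=21: θ=302.3° here. β=34.9, B=92.6. 21·(0.3769 − sin(2π·0.3769)/(2π)) = 5.5796 → s = 44.5796
radial distance = base radius + s = 47 + 44.5796 = 91.5796

91.5796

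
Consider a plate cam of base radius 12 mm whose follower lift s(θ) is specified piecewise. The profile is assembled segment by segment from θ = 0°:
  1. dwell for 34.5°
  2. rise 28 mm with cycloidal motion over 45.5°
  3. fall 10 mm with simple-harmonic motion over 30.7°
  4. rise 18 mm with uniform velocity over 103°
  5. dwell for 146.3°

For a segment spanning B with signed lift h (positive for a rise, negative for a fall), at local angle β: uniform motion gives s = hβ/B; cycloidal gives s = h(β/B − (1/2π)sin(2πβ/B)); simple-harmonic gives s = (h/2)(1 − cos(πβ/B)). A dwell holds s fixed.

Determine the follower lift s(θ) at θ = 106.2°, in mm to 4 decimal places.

seg 1 [0°–34.5°] dwell: s stays 0.0000
seg 2 [34.5°–80°] cycloidal, h=28: full span → s += 28 → s = 28.0000
seg 3 [80°–110.7°] simple-harmonic, h=-10: θ=106.2° here. β=26.2, B=30.7. -10/2·(1 − cos(π·0.8534)) = -9.4792 → s = 18.5208

18.5208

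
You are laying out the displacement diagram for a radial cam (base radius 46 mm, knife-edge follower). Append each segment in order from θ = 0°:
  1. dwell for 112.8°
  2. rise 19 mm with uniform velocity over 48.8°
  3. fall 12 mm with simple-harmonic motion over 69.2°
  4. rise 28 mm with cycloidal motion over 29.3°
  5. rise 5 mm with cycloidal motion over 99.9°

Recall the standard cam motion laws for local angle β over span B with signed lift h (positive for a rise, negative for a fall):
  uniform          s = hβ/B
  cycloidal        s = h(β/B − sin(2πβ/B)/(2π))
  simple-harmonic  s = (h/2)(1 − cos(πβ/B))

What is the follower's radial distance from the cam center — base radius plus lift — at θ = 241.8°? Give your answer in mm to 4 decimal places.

seg 1 [0°–112.8°] dwell: s stays 0.0000
seg 2 [112.8°–161.6°] uniform, h=19: full span → s += 19 → s = 19.0000
seg 3 [161.6°–230.8°] simple-harmonic, h=-12: full span → s += -12 → s = 7.0000
seg 4 [230.8°–260.1°] cycloidal, h=28: θ=241.8° here. β=11, B=29.3. 28·(0.3754 − sin(2π·0.3754)/(2π)) = 7.3693 → s = 14.3693
radial distance = base radius + s = 46 + 14.3693 = 60.3693

60.3693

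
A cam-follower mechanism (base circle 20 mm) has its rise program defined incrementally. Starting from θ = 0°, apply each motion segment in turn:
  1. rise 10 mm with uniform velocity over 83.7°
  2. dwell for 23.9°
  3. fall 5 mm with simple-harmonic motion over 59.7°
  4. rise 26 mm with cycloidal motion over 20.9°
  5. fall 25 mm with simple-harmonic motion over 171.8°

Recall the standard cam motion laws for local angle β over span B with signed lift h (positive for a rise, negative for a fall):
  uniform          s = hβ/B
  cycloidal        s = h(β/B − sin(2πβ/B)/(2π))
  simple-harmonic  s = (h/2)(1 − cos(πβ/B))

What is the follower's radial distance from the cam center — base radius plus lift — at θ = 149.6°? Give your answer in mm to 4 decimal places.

seg 1 [0°–83.7°] uniform, h=10: full span → s += 10 → s = 10.0000
seg 2 [83.7°–107.6°] dwell: s stays 10.0000
seg 3 [107.6°–167.3°] simple-harmonic, h=-5: θ=149.6° here. β=42, B=59.7. -5/2·(1 − cos(π·0.7035)) = -3.9917 → s = 6.0083
radial distance = base radius + s = 20 + 6.0083 = 26.0083

26.0083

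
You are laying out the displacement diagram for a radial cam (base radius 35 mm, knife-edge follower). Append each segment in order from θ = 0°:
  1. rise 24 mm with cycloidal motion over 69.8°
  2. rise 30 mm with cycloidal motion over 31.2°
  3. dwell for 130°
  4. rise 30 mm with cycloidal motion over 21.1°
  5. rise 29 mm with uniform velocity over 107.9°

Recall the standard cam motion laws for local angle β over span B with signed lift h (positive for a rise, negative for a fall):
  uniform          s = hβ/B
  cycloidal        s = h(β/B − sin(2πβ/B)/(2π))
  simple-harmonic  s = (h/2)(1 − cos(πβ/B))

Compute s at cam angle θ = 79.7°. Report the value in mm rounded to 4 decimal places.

seg 1 [0°–69.8°] cycloidal, h=24: full span → s += 24 → s = 24.0000
seg 2 [69.8°–101°] cycloidal, h=30: θ=79.7° here. β=9.9, B=31.2. 30·(0.3173 − sin(2π·0.3173)/(2π)) = 5.1652 → s = 29.1652

29.1652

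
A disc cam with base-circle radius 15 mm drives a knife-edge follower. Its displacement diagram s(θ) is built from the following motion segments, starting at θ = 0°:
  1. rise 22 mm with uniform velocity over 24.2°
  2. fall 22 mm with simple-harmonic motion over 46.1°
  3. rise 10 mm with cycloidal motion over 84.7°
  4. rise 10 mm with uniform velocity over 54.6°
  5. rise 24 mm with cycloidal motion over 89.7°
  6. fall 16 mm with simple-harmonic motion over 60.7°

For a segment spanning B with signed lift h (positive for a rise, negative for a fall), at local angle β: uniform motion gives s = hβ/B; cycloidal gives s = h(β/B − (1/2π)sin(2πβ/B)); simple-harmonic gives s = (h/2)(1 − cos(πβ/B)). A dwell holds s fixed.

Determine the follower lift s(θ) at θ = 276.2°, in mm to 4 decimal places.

seg 1 [0°–24.2°] uniform, h=22: full span → s += 22 → s = 22.0000
seg 2 [24.2°–70.3°] simple-harmonic, h=-22: full span → s += -22 → s = 0.0000
seg 3 [70.3°–155°] cycloidal, h=10: full span → s += 10 → s = 10.0000
seg 4 [155°–209.6°] uniform, h=10: full span → s += 10 → s = 20.0000
seg 5 [209.6°–299.3°] cycloidal, h=24: θ=276.2° here. β=66.6, B=89.7. 24·(0.7425 − sin(2π·0.7425)/(2π)) = 21.6348 → s = 41.6348

41.6348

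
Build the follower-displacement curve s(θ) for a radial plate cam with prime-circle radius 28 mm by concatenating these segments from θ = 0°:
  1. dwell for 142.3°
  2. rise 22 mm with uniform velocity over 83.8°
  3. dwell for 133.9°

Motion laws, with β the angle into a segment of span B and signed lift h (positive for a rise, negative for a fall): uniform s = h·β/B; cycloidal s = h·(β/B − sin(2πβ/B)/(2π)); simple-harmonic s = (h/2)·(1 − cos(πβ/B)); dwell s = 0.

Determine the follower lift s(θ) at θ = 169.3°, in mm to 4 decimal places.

seg 1 [0°–142.3°] dwell: s stays 0.0000
seg 2 [142.3°–226.1°] uniform, h=22: θ=169.3° here. β=27, B=83.8. 22·27/83.8 = 7.0883 → s = 7.0883

7.0883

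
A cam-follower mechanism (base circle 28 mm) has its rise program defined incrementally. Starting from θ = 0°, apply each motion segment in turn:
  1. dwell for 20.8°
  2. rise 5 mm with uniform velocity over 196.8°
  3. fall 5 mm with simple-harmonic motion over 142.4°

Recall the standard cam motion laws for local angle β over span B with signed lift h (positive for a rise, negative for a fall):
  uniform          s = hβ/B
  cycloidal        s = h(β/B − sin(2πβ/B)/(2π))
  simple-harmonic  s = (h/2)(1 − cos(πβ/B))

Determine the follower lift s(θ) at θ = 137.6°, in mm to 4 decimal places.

seg 1 [0°–20.8°] dwell: s stays 0.0000
seg 2 [20.8°–217.6°] uniform, h=5: θ=137.6° here. β=116.8, B=196.8. 5·116.8/196.8 = 2.9675 → s = 2.9675

2.9675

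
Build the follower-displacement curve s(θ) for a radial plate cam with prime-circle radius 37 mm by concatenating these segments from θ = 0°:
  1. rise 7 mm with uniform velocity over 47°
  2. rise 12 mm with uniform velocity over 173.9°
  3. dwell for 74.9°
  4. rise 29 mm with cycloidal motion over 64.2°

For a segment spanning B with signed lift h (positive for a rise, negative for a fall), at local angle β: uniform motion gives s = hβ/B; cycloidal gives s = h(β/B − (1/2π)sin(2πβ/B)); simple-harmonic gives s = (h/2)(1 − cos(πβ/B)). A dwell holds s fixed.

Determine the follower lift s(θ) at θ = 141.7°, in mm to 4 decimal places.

seg 1 [0°–47°] uniform, h=7: full span → s += 7 → s = 7.0000
seg 2 [47°–220.9°] uniform, h=12: θ=141.7° here. β=94.7, B=173.9. 12·94.7/173.9 = 6.5348 → s = 13.5348

13.5348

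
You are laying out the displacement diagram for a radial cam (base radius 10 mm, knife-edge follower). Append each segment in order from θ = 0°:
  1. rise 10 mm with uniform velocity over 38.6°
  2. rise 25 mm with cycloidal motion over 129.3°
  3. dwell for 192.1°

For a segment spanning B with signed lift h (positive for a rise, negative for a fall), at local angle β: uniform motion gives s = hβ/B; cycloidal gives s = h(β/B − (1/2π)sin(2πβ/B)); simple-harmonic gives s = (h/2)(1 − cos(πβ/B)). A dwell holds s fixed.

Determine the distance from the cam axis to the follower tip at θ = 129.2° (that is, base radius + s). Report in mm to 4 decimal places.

seg 1 [0°–38.6°] uniform, h=10: full span → s += 10 → s = 10.0000
seg 2 [38.6°–167.9°] cycloidal, h=25: θ=129.2° here. β=90.6, B=129.3. 25·(0.7007 − sin(2π·0.7007)/(2π)) = 21.3069 → s = 31.3069
radial distance = base radius + s = 10 + 31.3069 = 41.3069

41.3069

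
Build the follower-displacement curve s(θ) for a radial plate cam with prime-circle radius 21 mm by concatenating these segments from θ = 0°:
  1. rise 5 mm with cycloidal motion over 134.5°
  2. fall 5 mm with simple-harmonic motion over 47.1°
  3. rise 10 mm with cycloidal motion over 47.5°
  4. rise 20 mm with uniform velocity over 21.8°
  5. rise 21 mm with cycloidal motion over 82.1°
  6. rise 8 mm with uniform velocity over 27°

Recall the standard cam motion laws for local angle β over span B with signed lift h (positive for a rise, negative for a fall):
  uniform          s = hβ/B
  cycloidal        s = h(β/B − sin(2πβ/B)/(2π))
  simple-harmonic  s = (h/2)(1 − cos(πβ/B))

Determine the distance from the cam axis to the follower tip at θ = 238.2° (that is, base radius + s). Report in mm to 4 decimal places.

seg 1 [0°–134.5°] cycloidal, h=5: full span → s += 5 → s = 5.0000
seg 2 [134.5°–181.6°] simple-harmonic, h=-5: full span → s += -5 → s = 0.0000
seg 3 [181.6°–229.1°] cycloidal, h=10: full span → s += 10 → s = 10.0000
seg 4 [229.1°–250.9°] uniform, h=20: θ=238.2° here. β=9.1, B=21.8. 20·9.1/21.8 = 8.3486 → s = 18.3486
radial distance = base radius + s = 21 + 18.3486 = 39.3486

39.3486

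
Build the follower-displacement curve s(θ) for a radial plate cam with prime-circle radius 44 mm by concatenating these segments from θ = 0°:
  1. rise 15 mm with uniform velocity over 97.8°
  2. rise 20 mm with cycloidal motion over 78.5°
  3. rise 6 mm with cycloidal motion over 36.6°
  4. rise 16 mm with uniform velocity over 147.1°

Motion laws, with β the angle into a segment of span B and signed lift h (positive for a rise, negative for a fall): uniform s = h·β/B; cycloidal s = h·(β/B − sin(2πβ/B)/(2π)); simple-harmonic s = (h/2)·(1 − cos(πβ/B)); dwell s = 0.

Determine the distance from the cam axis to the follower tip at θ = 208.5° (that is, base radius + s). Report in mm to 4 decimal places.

seg 1 [0°–97.8°] uniform, h=15: full span → s += 15 → s = 15.0000
seg 2 [97.8°–176.3°] cycloidal, h=20: full span → s += 20 → s = 35.0000
seg 3 [176.3°–212.9°] cycloidal, h=6: θ=208.5° here. β=32.2, B=36.6. 6·(0.8798 − sin(2π·0.8798)/(2π)) = 5.9333 → s = 40.9333
radial distance = base radius + s = 44 + 40.9333 = 84.9333

84.9333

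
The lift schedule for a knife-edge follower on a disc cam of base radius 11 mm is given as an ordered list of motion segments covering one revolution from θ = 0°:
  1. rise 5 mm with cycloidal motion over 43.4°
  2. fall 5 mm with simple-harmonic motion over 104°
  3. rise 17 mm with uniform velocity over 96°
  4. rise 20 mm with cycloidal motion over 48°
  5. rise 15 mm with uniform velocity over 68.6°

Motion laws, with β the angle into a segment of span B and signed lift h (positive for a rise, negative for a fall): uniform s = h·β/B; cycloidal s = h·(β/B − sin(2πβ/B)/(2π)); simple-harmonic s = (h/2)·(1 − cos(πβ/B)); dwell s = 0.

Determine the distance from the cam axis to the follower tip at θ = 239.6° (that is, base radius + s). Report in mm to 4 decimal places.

seg 1 [0°–43.4°] cycloidal, h=5: full span → s += 5 → s = 5.0000
seg 2 [43.4°–147.4°] simple-harmonic, h=-5: full span → s += -5 → s = 0.0000
seg 3 [147.4°–243.4°] uniform, h=17: θ=239.6° here. β=92.2, B=96. 17·92.2/96 = 16.3271 → s = 16.3271
radial distance = base radius + s = 11 + 16.3271 = 27.3271

27.3271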